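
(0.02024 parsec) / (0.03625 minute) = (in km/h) 1.034e+15. Check: 1 parsec = 3.0856776e+16 m, so 0.02024 parsec = 0.02024 * 3.0856776e+16 = 6.2454114e+14 m. 1 minute = 60 s, so 0.03625 minute = 0.03625 * 60 = 2.175 s. Combine: 6.2454114e+14 m / 2.175 s = 2.8714535e+14 m/s. 1 km/h = 0.27777778 m/s, so 2.8714535e+14 m/s = 2.8714535e+14 / 0.27777778 = 1.0337233e+15 km/h ≈ 1.034e+15 km/h (4 s.f.).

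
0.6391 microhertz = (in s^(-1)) 6.391e-07. Check: 1 microhertz = 1e-06 Hz, so 0.6391 microhertz = 0.6391 * 1e-06 = 6.391e-07 Hz. 6.391e-07 Hz = 6.391e-07 s^(-1).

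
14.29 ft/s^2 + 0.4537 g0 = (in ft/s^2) 28.89. Check: 1 ft/s^2 = 0.3048 m/s^2, so 14.29 ft/s^2 = 14.29 * 0.3048 = 4.355592 m/s^2. 1 g0 = 9.80665 m/s^2, so 0.4537 g0 = 0.4537 * 9.80665 = 4.4492771 m/s^2. Sum: 4.355592 + 4.4492771 = 8.8048691 m/s^2. 1 ft/s^2 = 0.3048 m/s^2, so 8.8048691 m/s^2 = 8.8048691 / 0.3048 = 28.887366 ft/s^2 ≈ 28.89 ft/s^2 (4 s.f.).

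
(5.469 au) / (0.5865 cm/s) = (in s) 1.395e+14. Check: 1 au = 1.4959787e+11 m, so 5.469 au = 5.469 * 1.4959787e+11 = 8.1815075e+11 m. 1 cm/s = 0.01 m/s, so 0.5865 cm/s = 0.5865 * 0.01 = 0.005865 m/s. Combine: 8.1815075e+11 m / 0.005865 m/s = 1.3949714e+14 s. Result: 1.3949714e+14 s ≈ 1.395e+14 s (4 s.f.).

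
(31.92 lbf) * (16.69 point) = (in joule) 0.836. Check: 1 lbf = 4.4482216 N, so 31.92 lbf = 31.92 * 4.4482216 = 141.98723 N. 1 point = 0.00035277778 m, so 16.69 point = 16.69 * 0.00035277778 = 0.0058878611 m. Combine: 141.98723 N * 0.0058878611 m = 0.83600111 J. 0.83600111 J = 0.83600111 joule ≈ 0.836 joule (4 s.f.).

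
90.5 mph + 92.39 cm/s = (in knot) 80.44. Check: 1 mph = 0.44704 m/s, so 90.5 mph = 90.5 * 0.44704 = 40.45712 m/s. 1 cm/s = 0.01 m/s, so 92.39 cm/s = 92.39 * 0.01 = 0.9239 m/s. Sum: 40.45712 + 0.9239 = 41.38102 m/s. 1 knot = 0.51444444 m/s, so 41.38102 m/s = 41.38102 / 0.51444444 = 80.438268 knot ≈ 80.44 knot (4 s.f.).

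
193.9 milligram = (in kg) 1 milligram = 1e-06 kg, so 193.9 milligram = 193.9 * 1e-06 = 0.0001939 kg. Result: 0.0001939 kg. Final answer: 0.0001939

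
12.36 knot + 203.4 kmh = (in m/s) 62.86. Check: 1 knot = 0.51444444 m/s, so 12.36 knot = 12.36 * 0.51444444 = 6.3585333 m/s. 1 kmh = 0.27777778 m/s, so 203.4 kmh = 203.4 * 0.27777778 = 56.5 m/s. Sum: 6.3585333 + 56.5 = 62.858533 m/s. Result: 62.858533 m/s ≈ 62.86 m/s (4 s.f.).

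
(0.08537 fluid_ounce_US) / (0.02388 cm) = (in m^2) 1 fluid_ounce_US = 2.957353e-05 m^3, so 0.08537 fluid_ounce_US = 0.08537 * 2.957353e-05 = 2.5246922e-06 m^3. 1 cm = 0.01 m, so 0.02388 cm = 0.02388 * 0.01 = 0.0002388 m. Combine: 2.5246922e-06 m^3 / 0.0002388 m = 0.010572413 m^2. Result: 0.010572413 m^2 ≈ 0.01057 m^2 (4 s.f.). Final answer: 0.01057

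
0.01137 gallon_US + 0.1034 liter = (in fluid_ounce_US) 4.952. Check: 1 gallon_US = 0.0037854118 m^3, so 0.01137 gallon_US = 0.01137 * 0.0037854118 = 4.3040132e-05 m^3. 1 liter = 0.001 m^3, so 0.1034 liter = 0.1034 * 0.001 = 0.0001034 m^3. Sum: 4.3040132e-05 + 0.0001034 = 0.00014644013 m^3. 1 fluid_ounce_US = 2.957353e-05 m^3, so 0.00014644013 m^3 = 0.00014644013 / 2.957353e-05 = 4.9517299 fluid_ounce_US ≈ 4.952 fluid_ounce_US (4 s.f.).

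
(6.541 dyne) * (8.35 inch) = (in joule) 1 dyne = 1e-05 N, so 6.541 dyne = 6.541 * 1e-05 = 6.541e-05 N. 1 inch = 0.0254 m, so 8.35 inch = 8.35 * 0.0254 = 0.21209 m. Combine: 6.541e-05 N * 0.21209 m = 1.3872807e-05 J. 1.3872807e-05 J = 1.3872807e-05 joule ≈ 1.387e-05 joule (4 s.f.). Final answer: 1.387e-05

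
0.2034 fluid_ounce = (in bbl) 3.783e-05. Check: 1 fluid_ounce = 2.957353e-05 m^3, so 0.2034 fluid_ounce = 0.2034 * 2.957353e-05 = 6.0152559e-06 m^3. 1 bbl = 0.15898729 m^3, so 6.0152559e-06 m^3 = 6.0152559e-06 / 0.15898729 = 3.7834821e-05 bbl ≈ 3.783e-05 bbl (4 s.f.).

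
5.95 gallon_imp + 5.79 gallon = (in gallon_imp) 10.77. Check: 1 gallon_imp = 0.00454609 m^3, so 5.95 gallon_imp = 5.95 * 0.00454609 = 0.027049236 m^3. 1 gallon = 0.0037854118 m^3, so 5.79 gallon = 5.79 * 0.0037854118 = 0.021917534 m^3. Sum: 0.027049236 + 0.021917534 = 0.04896677 m^3. 1 gallon_imp = 0.00454609 m^3, so 0.04896677 m^3 = 0.04896677 / 0.00454609 = 10.771184 gallon_imp ≈ 10.77 gallon_imp (4 s.f.).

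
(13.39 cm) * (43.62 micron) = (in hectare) 5.841e-10. Check: 1 cm = 0.01 m, so 13.39 cm = 13.39 * 0.01 = 0.1339 m. 1 micron = 1e-06 m, so 43.62 micron = 43.62 * 1e-06 = 4.362e-05 m. Combine: 0.1339 m * 4.362e-05 m = 5.840718e-06 m^2. 1 hectare = 10000 m^2, so 5.840718e-06 m^2 = 5.840718e-06 / 10000 = 5.840718e-10 hectare ≈ 5.841e-10 hectare (4 s.f.).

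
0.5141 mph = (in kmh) 1 mph = 0.44704 m/s, so 0.5141 mph = 0.5141 * 0.44704 = 0.22982326 m/s. 1 kmh = 0.27777778 m/s, so 0.22982326 m/s = 0.22982326 / 0.27777778 = 0.82736375 kmh ≈ 0.8274 kmh (4 s.f.). Final answer: 0.8274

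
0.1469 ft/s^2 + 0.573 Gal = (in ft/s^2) 1 ft/s^2 = 0.3048 m/s^2, so 0.1469 ft/s^2 = 0.1469 * 0.3048 = 0.04477512 m/s^2. 1 Gal = 0.01 m/s^2, so 0.573 Gal = 0.573 * 0.01 = 0.00573 m/s^2. Sum: 0.04477512 + 0.00573 = 0.05050512 m/s^2. 1 ft/s^2 = 0.3048 m/s^2, so 0.05050512 m/s^2 = 0.05050512 / 0.3048 = 0.16569921 ft/s^2 ≈ 0.1657 ft/s^2 (4 s.f.). Final answer: 0.1657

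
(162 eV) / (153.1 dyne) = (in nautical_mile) 1 eV = 1.6021766e-19 J, so 162 eV = 162 * 1.6021766e-19 = 2.5955261e-17 J. 1 dyne = 1e-05 N, so 153.1 dyne = 153.1 * 1e-05 = 0.001531 N. Combine: 2.5955261e-17 J / 0.001531 N = 1.6953143e-14 m. 1 nautical_mile = 1852 m, so 1.6953143e-14 m = 1.6953143e-14 / 1852 = 9.1539647e-18 nautical_mile ≈ 9.154e-18 nautical_mile (4 s.f.). Final answer: 9.154e-18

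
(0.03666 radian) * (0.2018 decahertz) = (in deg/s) 4.239. Check: 0.03666 radian = 0.03666 rad. 1 decahertz = 10 Hz, so 0.2018 decahertz = 0.2018 * 10 = 2.018 Hz. Combine: 0.03666 rad * 2.018 Hz = 0.07397988 rad/s. 1 deg/s = 0.017453293 rad/s, so 0.07397988 rad/s = 0.07397988 / 0.017453293 = 4.2387349 deg/s ≈ 4.239 deg/s (4 s.f.).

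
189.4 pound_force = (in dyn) 1 pound_force = 4.4482216 N, so 189.4 pound_force = 189.4 * 4.4482216 = 842.49317 N. 1 dyn = 1e-05 N, so 842.49317 N = 842.49317 / 1e-05 = 84249317 dyn ≈ 8.425e+07 dyn (4 s.f.). Final answer: 8.425e+07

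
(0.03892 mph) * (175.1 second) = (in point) 1 mph = 0.44704 m/s, so 0.03892 mph = 0.03892 * 0.44704 = 0.017398797 m/s. 175.1 second = 175.1 s. Combine: 0.017398797 m/s * 175.1 s = 3.0465293 m. 1 point = 0.00035277778 m, so 3.0465293 m = 3.0465293 / 0.00035277778 = 8635.8311 point ≈ 8636 point (4 s.f.). Final answer: 8636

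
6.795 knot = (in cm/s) 1 knot = 0.51444444 m/s, so 6.795 knot = 6.795 * 0.51444444 = 3.49565 m/s. 1 cm/s = 0.01 m/s, so 3.49565 m/s = 3.49565 / 0.01 = 349.565 cm/s ≈ 349.6 cm/s (4 s.f.). Final answer: 349.6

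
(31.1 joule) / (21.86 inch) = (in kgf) 5.712. Check: 31.1 joule = 31.1 J. 1 inch = 0.0254 m, so 21.86 inch = 21.86 * 0.0254 = 0.555244 m. Combine: 31.1 J / 0.555244 m = 56.011411 N. 1 kgf = 9.80665 N, so 56.011411 N = 56.011411 / 9.80665 = 5.7115744 kgf ≈ 5.712 kgf (4 s.f.).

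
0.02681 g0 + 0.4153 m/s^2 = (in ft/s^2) 1 g0 = 9.80665 m/s^2, so 0.02681 g0 = 0.02681 * 9.80665 = 0.26291629 m/s^2. 0.4153 m/s^2 is already in m/s^2. Sum: 0.26291629 + 0.4153 = 0.67821629 m/s^2. 1 ft/s^2 = 0.3048 m/s^2, so 0.67821629 m/s^2 = 0.67821629 / 0.3048 = 2.2251191 ft/s^2 ≈ 2.225 ft/s^2 (4 s.f.). Final answer: 2.225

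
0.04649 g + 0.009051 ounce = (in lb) 0.0006682. Check: 1 g = 0.001 kg, so 0.04649 g = 0.04649 * 0.001 = 4.649e-05 kg. 1 ounce = 0.028349523 kg, so 0.009051 ounce = 0.009051 * 0.028349523 = 0.00025659153 kg. Sum: 4.649e-05 + 0.00025659153 = 0.00030308153 kg. 1 lb = 0.45359237 kg, so 0.00030308153 kg = 0.00030308153 / 0.45359237 = 0.00066818041 lb ≈ 0.0006682 lb (4 s.f.).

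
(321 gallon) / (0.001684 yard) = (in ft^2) 8494. Check: 1 gallon = 0.0037854118 m^3, so 321 gallon = 321 * 0.0037854118 = 1.2151172 m^3. 1 yard = 0.9144 m, so 0.001684 yard = 0.001684 * 0.9144 = 0.0015398496 m. Combine: 1.2151172 m^3 / 0.0015398496 m = 789.1142 m^2. 1 ft^2 = 0.09290304 m^2, so 789.1142 m^2 = 789.1142 / 0.09290304 = 8493.9545 ft^2 ≈ 8494 ft^2 (4 s.f.).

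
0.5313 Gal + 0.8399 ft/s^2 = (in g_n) 0.02665. Check: 1 Gal = 0.01 m/s^2, so 0.5313 Gal = 0.5313 * 0.01 = 0.005313 m/s^2. 1 ft/s^2 = 0.3048 m/s^2, so 0.8399 ft/s^2 = 0.8399 * 0.3048 = 0.25600152 m/s^2. Sum: 0.005313 + 0.25600152 = 0.26131452 m/s^2. 1 g_n = 9.80665 m/s^2, so 0.26131452 m/s^2 = 0.26131452 / 9.80665 = 0.026646665 g_n ≈ 0.02665 g_n (4 s.f.).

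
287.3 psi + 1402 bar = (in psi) 2.062e+04. Check: 1 psi = 6894.7573 Pa, so 287.3 psi = 287.3 * 6894.7573 = 1980863.8 Pa. 1 bar = 100000 Pa, so 1402 bar = 1402 * 100000 = 1.402e+08 Pa. Sum: 1980863.8 + 1.402e+08 = 1.4218086e+08 Pa. 1 psi = 6894.7573 Pa, so 1.4218086e+08 Pa = 1.4218086e+08 / 6894.7573 = 20621.591 psi ≈ 2.062e+04 psi (4 s.f.).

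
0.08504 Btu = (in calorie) 1 Btu = 1055.0559 J, so 0.08504 Btu = 0.08504 * 1055.0559 = 89.72195 J. 1 calorie = 4.184 J, so 89.72195 J = 89.72195 / 4.184 = 21.444061 calorie ≈ 21.44 calorie (4 s.f.). Final answer: 21.44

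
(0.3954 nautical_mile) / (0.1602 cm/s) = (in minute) 1 nautical_mile = 1852 m, so 0.3954 nautical_mile = 0.3954 * 1852 = 732.2808 m. 1 cm/s = 0.01 m/s, so 0.1602 cm/s = 0.1602 * 0.01 = 0.001602 m/s. Combine: 732.2808 m / 0.001602 m/s = 457104.12 s. 1 minute = 60 s, so 457104.12 s = 457104.12 / 60 = 7618.402 minute ≈ 7618 minute (4 s.f.). Final answer: 7618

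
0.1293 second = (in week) 2.138e-07. Check: 0.1293 second = 0.1293 s. 1 week = 604800 s, so 0.1293 s = 0.1293 / 604800 = 2.1378968e-07 week ≈ 2.138e-07 week (4 s.f.).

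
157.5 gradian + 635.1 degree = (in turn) 2.158. Check: 1 gradian = 0.015707963 rad, so 157.5 gradian = 157.5 * 0.015707963 = 2.4740042 rad. 1 degree = 0.017453293 rad, so 635.1 degree = 635.1 * 0.017453293 = 11.084586 rad. Sum: 2.4740042 + 11.084586 = 13.55859 rad. 1 turn = 6.2831853 rad, so 13.55859 rad = 13.55859 / 6.2831853 = 2.1579167 turn ≈ 2.158 turn (4 s.f.).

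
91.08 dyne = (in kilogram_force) 1 dyne = 1e-05 N, so 91.08 dyne = 91.08 * 1e-05 = 0.0009108 N. 1 kilogram_force = 9.80665 N, so 0.0009108 N = 0.0009108 / 9.80665 = 9.2875753e-05 kilogram_force ≈ 9.288e-05 kilogram_force (4 s.f.). Final answer: 9.288e-05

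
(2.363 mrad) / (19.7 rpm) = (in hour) 1 mrad = 0.001 rad, so 2.363 mrad = 2.363 * 0.001 = 0.002363 rad. 1 rpm = 0.10471976 rad/s, so 19.7 rpm = 19.7 * 0.10471976 = 2.0629792 rad/s. Combine: 0.002363 rad / 2.0629792 rad/s = 0.0011454309 s. 1 hour = 3600 s, so 0.0011454309 s = 0.0011454309 / 3600 = 3.1817524e-07 hour ≈ 3.182e-07 hour (4 s.f.). Final answer: 3.182e-07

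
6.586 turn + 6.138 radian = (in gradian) 1 turn = 6.2831853 rad, so 6.586 turn = 6.586 * 6.2831853 = 41.381058 rad. 6.138 radian = 6.138 rad. Sum: 41.381058 + 6.138 = 47.519058 rad. 1 gradian = 0.015707963 rad, so 47.519058 rad = 47.519058 / 0.015707963 = 3025.1572 gradian ≈ 3025 gradian (4 s.f.). Final answer: 3025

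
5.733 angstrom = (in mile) 1 angstrom = 1e-10 m, so 5.733 angstrom = 5.733 * 1e-10 = 5.733e-10 m. 1 mile = 1609.344 m, so 5.733e-10 m = 5.733e-10 / 1609.344 = 3.562321e-13 mile ≈ 3.562e-13 mile (4 s.f.). Final answer: 3.562e-13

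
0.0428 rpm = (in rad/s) 0.004482. Check: 1 rpm = 0.10471976 rad/s, so 0.0428 rpm = 0.0428 * 0.10471976 = 0.0044820055 rad/s. Result: 0.0044820055 rad/s ≈ 0.004482 rad/s (4 s.f.).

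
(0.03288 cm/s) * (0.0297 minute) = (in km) 5.859e-07. Check: 1 cm/s = 0.01 m/s, so 0.03288 cm/s = 0.03288 * 0.01 = 0.0003288 m/s. 1 minute = 60 s, so 0.0297 minute = 0.0297 * 60 = 1.782 s. Combine: 0.0003288 m/s * 1.782 s = 0.0005859216 m. 1 km = 1000 m, so 0.0005859216 m = 0.0005859216 / 1000 = 5.859216e-07 km ≈ 5.859e-07 km (4 s.f.).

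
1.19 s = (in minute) 0.01983. Check: 1 minute = 60 s, so 1.19 s = 1.19 / 60 = 0.019833333 minute ≈ 0.01983 minute (4 s.f.).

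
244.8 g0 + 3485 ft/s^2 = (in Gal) 1 g0 = 9.80665 m/s^2, so 244.8 g0 = 244.8 * 9.80665 = 2400.6679 m/s^2. 1 ft/s^2 = 0.3048 m/s^2, so 3485 ft/s^2 = 3485 * 0.3048 = 1062.228 m/s^2. Sum: 2400.6679 + 1062.228 = 3462.8959 m/s^2. 1 Gal = 0.01 m/s^2, so 3462.8959 m/s^2 = 3462.8959 / 0.01 = 346289.59 Gal ≈ 3.463e+05 Gal (4 s.f.). Final answer: 3.463e+05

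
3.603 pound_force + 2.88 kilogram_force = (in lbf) 9.952. Check: 1 pound_force = 4.4482216 N, so 3.603 pound_force = 3.603 * 4.4482216 = 16.026942 N. 1 kilogram_force = 9.80665 N, so 2.88 kilogram_force = 2.88 * 9.80665 = 28.243152 N. Sum: 16.026942 + 28.243152 = 44.270094 N. 1 lbf = 4.4482216 N, so 44.270094 N = 44.270094 / 4.4482216 = 9.9523132 lbf ≈ 9.952 lbf (4 s.f.).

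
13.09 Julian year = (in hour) 1 Julian year = 31557600 s, so 13.09 Julian year = 13.09 * 31557600 = 4.1308898e+08 s. 1 hour = 3600 s, so 4.1308898e+08 s = 4.1308898e+08 / 3600 = 114746.94 hour ≈ 1.147e+05 hour (4 s.f.). Final answer: 1.147e+05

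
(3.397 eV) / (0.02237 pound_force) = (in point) 1.55e-14. Check: 1 eV = 1.6021766e-19 J, so 3.397 eV = 3.397 * 1.6021766e-19 = 5.442594e-19 J. 1 pound_force = 4.4482216 N, so 0.02237 pound_force = 0.02237 * 4.4482216 = 0.099506718 N. Combine: 5.442594e-19 J / 0.099506718 N = 5.4695745e-18 m. 1 point = 0.00035277778 m, so 5.4695745e-18 m = 5.4695745e-18 / 0.00035277778 = 1.5504306e-14 point ≈ 1.55e-14 point (4 s.f.).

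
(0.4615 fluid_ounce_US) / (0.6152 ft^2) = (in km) 1 fluid_ounce_US = 2.957353e-05 m^3, so 0.4615 fluid_ounce_US = 0.4615 * 2.957353e-05 = 1.3648184e-05 m^3. 1 ft^2 = 0.09290304 m^2, so 0.6152 ft^2 = 0.6152 * 0.09290304 = 0.05715395 m^2. Combine: 1.3648184e-05 m^3 / 0.05715395 m^2 = 0.00023879686 m. 1 km = 1000 m, so 0.00023879686 m = 0.00023879686 / 1000 = 2.3879686e-07 km ≈ 2.388e-07 km (4 s.f.). Final answer: 2.388e-07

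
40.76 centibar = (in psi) 1 centibar = 1000 Pa, so 40.76 centibar = 40.76 * 1000 = 40760 Pa. 1 psi = 6894.7573 Pa, so 40760 Pa = 40760 / 6894.7573 = 5.9117382 psi ≈ 5.912 psi (4 s.f.). Final answer: 5.912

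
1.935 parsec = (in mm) 5.971e+19. Check: 1 parsec = 3.0856776e+16 m, so 1.935 parsec = 1.935 * 3.0856776e+16 = 5.9707861e+16 m. 1 mm = 0.001 m, so 5.9707861e+16 m = 5.9707861e+16 / 0.001 = 5.9707861e+19 mm ≈ 5.971e+19 mm (4 s.f.).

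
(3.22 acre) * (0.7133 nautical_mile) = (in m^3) 1 acre = 4046.8564 m^2, so 3.22 acre = 3.22 * 4046.8564 = 13030.878 m^2. 1 nautical_mile = 1852 m, so 0.7133 nautical_mile = 0.7133 * 1852 = 1321.0316 m. Combine: 13030.878 m^2 * 1321.0316 m = 17214201 m^3. Result: 17214201 m^3 ≈ 1.721e+07 m^3 (4 s.f.). Final answer: 1.721e+07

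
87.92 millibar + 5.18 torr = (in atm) 1 millibar = 100 Pa, so 87.92 millibar = 87.92 * 100 = 8792 Pa. 1 torr = 133.32237 Pa, so 5.18 torr = 5.18 * 133.32237 = 690.60987 Pa. Sum: 8792 + 690.60987 = 9482.6099 Pa. 1 atm = 101325 Pa, so 9482.6099 Pa = 9482.6099 / 101325 = 0.093586083 atm ≈ 0.09359 atm (4 s.f.). Final answer: 0.09359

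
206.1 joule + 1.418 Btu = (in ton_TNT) 4.068e-07. Check: 206.1 joule = 206.1 J. 1 Btu = 1055.0559 J, so 1.418 Btu = 1.418 * 1055.0559 = 1496.0692 J. Sum: 206.1 + 1496.0692 = 1702.1692 J. 1 ton_TNT = 4.184e+09 J, so 1702.1692 J = 1702.1692 / 4.184e+09 = 4.068282e-07 ton_TNT ≈ 4.068e-07 ton_TNT (4 s.f.).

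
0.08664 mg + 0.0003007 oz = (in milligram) 1 mg = 1e-06 kg, so 0.08664 mg = 0.08664 * 1e-06 = 8.664e-08 kg. 1 oz = 0.028349523 kg, so 0.0003007 oz = 0.0003007 * 0.028349523 = 8.5247016e-06 kg. Sum: 8.664e-08 + 8.5247016e-06 = 8.6113416e-06 kg. 1 milligram = 1e-06 kg, so 8.6113416e-06 kg = 8.6113416e-06 / 1e-06 = 8.6113416 milligram ≈ 8.611 milligram (4 s.f.). Final answer: 8.611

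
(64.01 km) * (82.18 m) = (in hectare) 526. Check: 1 km = 1000 m, so 64.01 km = 64.01 * 1000 = 64010 m. 82.18 m is already in m. Combine: 64010 m * 82.18 m = 5260341.8 m^2. 1 hectare = 10000 m^2, so 5260341.8 m^2 = 5260341.8 / 10000 = 526.03418 hectare ≈ 526 hectare (4 s.f.).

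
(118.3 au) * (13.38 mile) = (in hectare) 3.811e+13. Check: 1 au = 1.4959787e+11 m, so 118.3 au = 118.3 * 1.4959787e+11 = 1.7697428e+13 m. 1 mile = 1609.344 m, so 13.38 mile = 13.38 * 1609.344 = 21533.023 m. Combine: 1.7697428e+13 m * 21533.023 m = 3.8107912e+17 m^2. 1 hectare = 10000 m^2, so 3.8107912e+17 m^2 = 3.8107912e+17 / 10000 = 3.8107912e+13 hectare ≈ 3.811e+13 hectare (4 s.f.).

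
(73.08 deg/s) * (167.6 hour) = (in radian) 1 deg/s = 0.017453293 rad/s, so 73.08 deg/s = 73.08 * 0.017453293 = 1.2754866 rad/s. 1 hour = 3600 s, so 167.6 hour = 167.6 * 3600 = 603360 s. Combine: 1.2754866 rad/s * 603360 s = 769577.61 rad. 769577.61 rad = 769577.61 radian ≈ 7.696e+05 radian (4 s.f.). Final answer: 7.696e+05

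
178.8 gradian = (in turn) 1 gradian = 0.015707963 rad, so 178.8 gradian = 178.8 * 0.015707963 = 2.8085838 rad. 1 turn = 6.2831853 rad, so 2.8085838 rad = 2.8085838 / 6.2831853 = 0.447 turn. Final answer: 0.447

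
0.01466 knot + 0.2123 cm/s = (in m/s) 1 knot = 0.51444444 m/s, so 0.01466 knot = 0.01466 * 0.51444444 = 0.0075417556 m/s. 1 cm/s = 0.01 m/s, so 0.2123 cm/s = 0.2123 * 0.01 = 0.002123 m/s. Sum: 0.0075417556 + 0.002123 = 0.0096647556 m/s. Result: 0.0096647556 m/s ≈ 0.009665 m/s (4 s.f.). Final answer: 0.009665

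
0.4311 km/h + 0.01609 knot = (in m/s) 1 km/h = 0.27777778 m/s, so 0.4311 km/h = 0.4311 * 0.27777778 = 0.11975 m/s. 1 knot = 0.51444444 m/s, so 0.01609 knot = 0.01609 * 0.51444444 = 0.0082774111 m/s. Sum: 0.11975 + 0.0082774111 = 0.12802741 m/s. Result: 0.12802741 m/s ≈ 0.128 m/s (4 s.f.). Final answer: 0.128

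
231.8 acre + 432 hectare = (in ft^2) 5.66e+07. Check: 1 acre = 4046.8564 m^2, so 231.8 acre = 231.8 * 4046.8564 = 938061.32 m^2. 1 hectare = 10000 m^2, so 432 hectare = 432 * 10000 = 4320000 m^2. Sum: 938061.32 + 4320000 = 5258061.3 m^2. 1 ft^2 = 0.09290304 m^2, so 5258061.3 m^2 = 5258061.3 / 0.09290304 = 56597301 ft^2 ≈ 5.66e+07 ft^2 (4 s.f.).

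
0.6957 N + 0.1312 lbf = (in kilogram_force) 0.6957 N is already in N. 1 lbf = 4.4482216 N, so 0.1312 lbf = 0.1312 * 4.4482216 = 0.58360668 N. Sum: 0.6957 + 0.58360668 = 1.2793067 N. 1 kilogram_force = 9.80665 N, so 1.2793067 N = 1.2793067 / 9.80665 = 0.13045298 kilogram_force ≈ 0.1305 kilogram_force (4 s.f.). Final answer: 0.1305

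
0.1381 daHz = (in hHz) 0.01381. Check: 1 daHz = 10 Hz, so 0.1381 daHz = 0.1381 * 10 = 1.381 Hz. 1 hHz = 100 Hz, so 1.381 Hz = 1.381 / 100 = 0.01381 hHz.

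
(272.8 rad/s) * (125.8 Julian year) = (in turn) 1.724e+11. Check: 272.8 rad/s is already in rad/s. 1 Julian year = 31557600 s, so 125.8 Julian year = 125.8 * 31557600 = 3.9699461e+09 s. Combine: 272.8 rad/s * 3.9699461e+09 s = 1.0830013e+12 rad. 1 turn = 6.2831853 rad, so 1.0830013e+12 rad = 1.0830013e+12 / 6.2831853 = 1.7236501e+11 turn ≈ 1.724e+11 turn (4 s.f.).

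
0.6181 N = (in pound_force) 1 pound_force = 4.4482216 N, so 0.6181 N = 0.6181 / 4.4482216 = 0.13895441 pound_force ≈ 0.139 pound_force (4 s.f.). Final answer: 0.139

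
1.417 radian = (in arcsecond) 2.923e+05. Check: 1.417 radian = 1.417 rad. 1 arcsecond = 4.8481368e-06 rad, so 1.417 rad = 1.417 / 4.8481368e-06 = 292277.23 arcsecond ≈ 2.923e+05 arcsecond (4 s.f.).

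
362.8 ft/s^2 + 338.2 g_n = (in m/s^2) 1 ft/s^2 = 0.3048 m/s^2, so 362.8 ft/s^2 = 362.8 * 0.3048 = 110.58144 m/s^2. 1 g_n = 9.80665 m/s^2, so 338.2 g_n = 338.2 * 9.80665 = 3316.609 m/s^2. Sum: 110.58144 + 3316.609 = 3427.1905 m/s^2. Result: 3427.1905 m/s^2 ≈ 3427 m/s^2 (4 s.f.). Final answer: 3427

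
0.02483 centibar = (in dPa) 1 centibar = 1000 Pa, so 0.02483 centibar = 0.02483 * 1000 = 24.83 Pa. 1 dPa = 0.1 Pa, so 24.83 Pa = 24.83 / 0.1 = 248.3 dPa. Final answer: 248.3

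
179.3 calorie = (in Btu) 0.711. Check: 1 calorie = 4.184 J, so 179.3 calorie = 179.3 * 4.184 = 750.1912 J. 1 Btu = 1055.0559 J, so 750.1912 J = 750.1912 / 1055.0559 = 0.71104406 Btu ≈ 0.711 Btu (4 s.f.).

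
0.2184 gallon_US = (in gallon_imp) 1 gallon_US = 0.0037854118 m^3, so 0.2184 gallon_US = 0.2184 * 0.0037854118 = 0.00082673393 m^3. 1 gallon_imp = 0.00454609 m^3, so 0.00082673393 m^3 = 0.00082673393 / 0.00454609 = 0.18185604 gallon_imp ≈ 0.1819 gallon_imp (4 s.f.). Final answer: 0.1819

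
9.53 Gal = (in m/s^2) 0.0953. Check: 1 Gal = 0.01 m/s^2, so 9.53 Gal = 9.53 * 0.01 = 0.0953 m/s^2. Result: 0.0953 m/s^2.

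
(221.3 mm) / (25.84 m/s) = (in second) 0.008564. Check: 1 mm = 0.001 m, so 221.3 mm = 221.3 * 0.001 = 0.2213 m. 25.84 m/s is already in m/s. Combine: 0.2213 m / 25.84 m/s = 0.0085642415 s. 0.0085642415 s = 0.0085642415 second ≈ 0.008564 second (4 s.f.).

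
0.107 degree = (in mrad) 1.868. Check: 1 degree = 0.017453293 rad, so 0.107 degree = 0.107 * 0.017453293 = 0.0018675023 rad. 1 mrad = 0.001 rad, so 0.0018675023 rad = 0.0018675023 / 0.001 = 1.8675023 mrad ≈ 1.868 mrad (4 s.f.).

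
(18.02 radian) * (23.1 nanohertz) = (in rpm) 3.975e-06. Check: 18.02 radian = 18.02 rad. 1 nanohertz = 1e-09 Hz, so 23.1 nanohertz = 23.1 * 1e-09 = 2.31e-08 Hz. Combine: 18.02 rad * 2.31e-08 Hz = 4.16262e-07 rad/s. 1 rpm = 0.10471976 rad/s, so 4.16262e-07 rad/s = 4.16262e-07 / 0.10471976 = 3.9750093e-06 rpm ≈ 3.975e-06 rpm (4 s.f.).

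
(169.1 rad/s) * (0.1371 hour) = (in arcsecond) 169.1 rad/s is already in rad/s. 1 hour = 3600 s, so 0.1371 hour = 0.1371 * 3600 = 493.56 s. Combine: 169.1 rad/s * 493.56 s = 83460.996 rad. 1 arcsecond = 4.8481368e-06 rad, so 83460.996 rad = 83460.996 / 4.8481368e-06 = 1.7215066e+10 arcsecond ≈ 1.722e+10 arcsecond (4 s.f.). Final answer: 1.722e+10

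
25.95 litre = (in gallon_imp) 5.708. Check: 1 litre = 0.001 m^3, so 25.95 litre = 25.95 * 0.001 = 0.02595 m^3. 1 gallon_imp = 0.00454609 m^3, so 0.02595 m^3 = 0.02595 / 0.00454609 = 5.708202 gallon_imp ≈ 5.708 gallon_imp (4 s.f.).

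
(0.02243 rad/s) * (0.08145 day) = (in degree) 0.02243 rad/s is already in rad/s. 1 day = 86400 s, so 0.08145 day = 0.08145 * 86400 = 7037.28 s. Combine: 0.02243 rad/s * 7037.28 s = 157.84619 rad. 1 degree = 0.017453293 rad, so 157.84619 rad = 157.84619 / 0.017453293 = 9043.9205 degree ≈ 9044 degree (4 s.f.). Final answer: 9044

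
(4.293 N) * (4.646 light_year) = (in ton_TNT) 4.293 N is already in N. 1 light_year = 9.4607305e+15 m, so 4.646 light_year = 4.646 * 9.4607305e+15 = 4.3954554e+16 m. Combine: 4.293 N * 4.3954554e+16 m = 1.886969e+17 J. 1 ton_TNT = 4.184e+09 J, so 1.886969e+17 J = 1.886969e+17 / 4.184e+09 = 45099641 ton_TNT ≈ 4.51e+07 ton_TNT (4 s.f.). Final answer: 4.51e+07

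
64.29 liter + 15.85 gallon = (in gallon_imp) 1 liter = 0.001 m^3, so 64.29 liter = 64.29 * 0.001 = 0.06429 m^3. 1 gallon = 0.0037854118 m^3, so 15.85 gallon = 15.85 * 0.0037854118 = 0.059998777 m^3. Sum: 0.06429 + 0.059998777 = 0.12428878 m^3. 1 gallon_imp = 0.00454609 m^3, so 0.12428878 m^3 = 0.12428878 / 0.00454609 = 27.339709 gallon_imp ≈ 27.34 gallon_imp (4 s.f.). Final answer: 27.34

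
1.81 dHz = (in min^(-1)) 1 dHz = 0.1 Hz, so 1.81 dHz = 1.81 * 0.1 = 0.181 Hz. 1 min^(-1) = 0.016666667 Hz, so 0.181 Hz = 0.181 / 0.016666667 = 10.86 min^(-1). Final answer: 10.86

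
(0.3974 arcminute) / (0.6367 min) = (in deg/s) 0.0001734. Check: 1 arcminute = 0.00029088821 rad, so 0.3974 arcminute = 0.3974 * 0.00029088821 = 0.00011559897 rad. 1 min = 60 s, so 0.6367 min = 0.6367 * 60 = 38.202 s. Combine: 0.00011559897 rad / 38.202 s = 3.0259927e-06 rad/s. 1 deg/s = 0.017453293 rad/s, so 3.0259927e-06 rad/s = 3.0259927e-06 / 0.017453293 = 0.00017337661 deg/s ≈ 0.0001734 deg/s (4 s.f.).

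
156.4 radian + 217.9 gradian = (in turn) 25.44. Check: 156.4 radian = 156.4 rad. 1 gradian = 0.015707963 rad, so 217.9 gradian = 217.9 * 0.015707963 = 3.4227652 rad. Sum: 156.4 + 3.4227652 = 159.82277 rad. 1 turn = 6.2831853 rad, so 159.82277 rad = 159.82277 / 6.2831853 = 25.436583 turn ≈ 25.44 turn (4 s.f.).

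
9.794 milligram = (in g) 1 milligram = 1e-06 kg, so 9.794 milligram = 9.794 * 1e-06 = 9.794e-06 kg. 1 g = 0.001 kg, so 9.794e-06 kg = 9.794e-06 / 0.001 = 0.009794 g. Final answer: 0.009794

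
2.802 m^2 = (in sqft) 1 sqft = 0.09290304 m^2, so 2.802 m^2 = 2.802 / 0.09290304 = 30.160477 sqft ≈ 30.16 sqft (4 s.f.). Final answer: 30.16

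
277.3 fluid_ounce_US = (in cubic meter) 1 fluid_ounce_US = 2.957353e-05 m^3, so 277.3 fluid_ounce_US = 277.3 * 2.957353e-05 = 0.0082007397 m^3. 0.0082007397 m^3 = 0.0082007397 cubic meter ≈ 0.008201 cubic meter (4 s.f.). Final answer: 0.008201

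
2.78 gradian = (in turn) 1 gradian = 0.015707963 rad, so 2.78 gradian = 2.78 * 0.015707963 = 0.043668138 rad. 1 turn = 6.2831853 rad, so 0.043668138 rad = 0.043668138 / 6.2831853 = 0.00695 turn. Final answer: 0.00695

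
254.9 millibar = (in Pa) 2.549e+04. Check: 1 millibar = 100 Pa, so 254.9 millibar = 254.9 * 100 = 25490 Pa. Result: 25490 Pa ≈ 2.549e+04 Pa (4 s.f.).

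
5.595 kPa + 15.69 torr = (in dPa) 7.687e+04. Check: 1 kPa = 1000 Pa, so 5.595 kPa = 5.595 * 1000 = 5595 Pa. 1 torr = 133.32237 Pa, so 15.69 torr = 15.69 * 133.32237 = 2091.828 Pa. Sum: 5595 + 2091.828 = 7686.828 Pa. 1 dPa = 0.1 Pa, so 7686.828 Pa = 7686.828 / 0.1 = 76868.28 dPa ≈ 7.687e+04 dPa (4 s.f.).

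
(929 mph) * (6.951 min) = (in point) 4.91e+08. Check: 1 mph = 0.44704 m/s, so 929 mph = 929 * 0.44704 = 415.30016 m/s. 1 min = 60 s, so 6.951 min = 6.951 * 60 = 417.06 s. Combine: 415.30016 m/s * 417.06 s = 173205.08 m. 1 point = 0.00035277778 m, so 173205.08 m = 173205.08 / 0.00035277778 = 4.9097504e+08 point ≈ 4.91e+08 point (4 s.f.).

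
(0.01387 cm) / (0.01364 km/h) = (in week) 6.053e-08. Check: 1 cm = 0.01 m, so 0.01387 cm = 0.01387 * 0.01 = 0.0001387 m. 1 km/h = 0.27777778 m/s, so 0.01364 km/h = 0.01364 * 0.27777778 = 0.0037888889 m/s. Combine: 0.0001387 m / 0.0037888889 m/s = 0.036607038 s. 1 week = 604800 s, so 0.036607038 s = 0.036607038 / 604800 = 6.052751e-08 week ≈ 6.053e-08 week (4 s.f.).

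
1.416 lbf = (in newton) 1 lbf = 4.4482216 N, so 1.416 lbf = 1.416 * 4.4482216 = 6.2986818 N. 6.2986818 N = 6.2986818 newton ≈ 6.299 newton (4 s.f.). Final answer: 6.299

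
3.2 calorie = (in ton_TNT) 1 calorie = 4.184 J, so 3.2 calorie = 3.2 * 4.184 = 13.3888 J. 1 ton_TNT = 4.184e+09 J, so 13.3888 J = 13.3888 / 4.184e+09 = 3.2e-09 ton_TNT. Final answer: 3.2e-09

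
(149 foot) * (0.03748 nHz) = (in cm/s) 1.702e-07. Check: 1 foot = 0.3048 m, so 149 foot = 149 * 0.3048 = 45.4152 m. 1 nHz = 1e-09 Hz, so 0.03748 nHz = 0.03748 * 1e-09 = 3.748e-11 Hz. Combine: 45.4152 m * 3.748e-11 Hz = 1.7021617e-09 m/s. 1 cm/s = 0.01 m/s, so 1.7021617e-09 m/s = 1.7021617e-09 / 0.01 = 1.7021617e-07 cm/s ≈ 1.702e-07 cm/s (4 s.f.).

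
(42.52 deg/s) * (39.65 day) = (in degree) 1 deg/s = 0.017453293 rad/s, so 42.52 deg/s = 42.52 * 0.017453293 = 0.742114 rad/s. 1 day = 86400 s, so 39.65 day = 39.65 * 86400 = 3425760 s. Combine: 0.742114 rad/s * 3425760 s = 2542304.4 rad. 1 degree = 0.017453293 rad, so 2542304.4 rad = 2542304.4 / 0.017453293 = 1.4566332e+08 degree ≈ 1.457e+08 degree (4 s.f.). Final answer: 1.457e+08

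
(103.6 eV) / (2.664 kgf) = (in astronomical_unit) 4.247e-30. Check: 1 eV = 1.6021766e-19 J, so 103.6 eV = 103.6 * 1.6021766e-19 = 1.659855e-17 J. 1 kgf = 9.80665 N, so 2.664 kgf = 2.664 * 9.80665 = 26.124916 N. Combine: 1.659855e-17 J / 26.124916 N = 6.3535325e-19 m. 1 astronomical_unit = 1.4959787e+11 m, so 6.3535325e-19 m = 6.3535325e-19 / 1.4959787e+11 = 4.2470741e-30 astronomical_unit ≈ 4.247e-30 astronomical_unit (4 s.f.).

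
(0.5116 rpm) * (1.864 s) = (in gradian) 6.357. Check: 1 rpm = 0.10471976 rad/s, so 0.5116 rpm = 0.5116 * 0.10471976 = 0.053574627 rad/s. 1.864 s is already in s. Combine: 0.053574627 rad/s * 1.864 s = 0.099863104 rad. 1 gradian = 0.015707963 rad, so 0.099863104 rad = 0.099863104 / 0.015707963 = 6.3574827 gradian ≈ 6.357 gradian (4 s.f.).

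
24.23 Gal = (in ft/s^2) 0.7949. Check: 1 Gal = 0.01 m/s^2, so 24.23 Gal = 24.23 * 0.01 = 0.2423 m/s^2. 1 ft/s^2 = 0.3048 m/s^2, so 0.2423 m/s^2 = 0.2423 / 0.3048 = 0.79494751 ft/s^2 ≈ 0.7949 ft/s^2 (4 s.f.).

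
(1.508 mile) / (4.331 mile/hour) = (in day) 1 mile = 1609.344 m, so 1.508 mile = 1.508 * 1609.344 = 2426.8908 m. 1 mile/hour = 0.44704 m/s, so 4.331 mile/hour = 4.331 * 0.44704 = 1.9361302 m/s. Combine: 2426.8908 m / 1.9361302 m/s = 1253.4749 s. 1 day = 86400 s, so 1253.4749 s = 1253.4749 / 86400 = 0.014507812 day ≈ 0.01451 day (4 s.f.). Final answer: 0.01451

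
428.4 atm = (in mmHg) 3.256e+05. Check: 1 atm = 101325 Pa, so 428.4 atm = 428.4 * 101325 = 43407630 Pa. 1 mmHg = 133.32237 Pa, so 43407630 Pa = 43407630 / 133.32237 = 325584 mmHg ≈ 3.256e+05 mmHg (4 s.f.).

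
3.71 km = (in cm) 3.71e+05. Check: 1 km = 1000 m, so 3.71 km = 3.71 * 1000 = 3710 m. 1 cm = 0.01 m, so 3710 m = 3710 / 0.01 = 371000 cm ≈ 3.71e+05 cm (4 s.f.).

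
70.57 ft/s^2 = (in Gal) 1 ft/s^2 = 0.3048 m/s^2, so 70.57 ft/s^2 = 70.57 * 0.3048 = 21.509736 m/s^2. 1 Gal = 0.01 m/s^2, so 21.509736 m/s^2 = 21.509736 / 0.01 = 2150.9736 Gal ≈ 2151 Gal (4 s.f.). Final answer: 2151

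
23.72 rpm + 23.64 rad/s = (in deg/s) 1 rpm = 0.10471976 rad/s, so 23.72 rpm = 23.72 * 0.10471976 = 2.4839526 rad/s. 23.64 rad/s is already in rad/s. Sum: 2.4839526 + 23.64 = 26.123953 rad/s. 1 deg/s = 0.017453293 rad/s, so 26.123953 rad/s = 26.123953 / 0.017453293 = 1496.7922 deg/s ≈ 1497 deg/s (4 s.f.). Final answer: 1497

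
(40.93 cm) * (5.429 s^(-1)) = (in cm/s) 222.2. Check: 1 cm = 0.01 m, so 40.93 cm = 40.93 * 0.01 = 0.4093 m. 5.429 s^(-1) = 5.429 Hz. Combine: 0.4093 m * 5.429 Hz = 2.2220897 m/s. 1 cm/s = 0.01 m/s, so 2.2220897 m/s = 2.2220897 / 0.01 = 222.20897 cm/s ≈ 222.2 cm/s (4 s.f.).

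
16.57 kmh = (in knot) 8.947. Check: 1 kmh = 0.27777778 m/s, so 16.57 kmh = 16.57 * 0.27777778 = 4.6027778 m/s. 1 knot = 0.51444444 m/s, so 4.6027778 m/s = 4.6027778 / 0.51444444 = 8.9470842 knot ≈ 8.947 knot (4 s.f.).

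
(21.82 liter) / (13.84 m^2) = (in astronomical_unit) 1 liter = 0.001 m^3, so 21.82 liter = 21.82 * 0.001 = 0.02182 m^3. 13.84 m^2 is already in m^2. Combine: 0.02182 m^3 / 13.84 m^2 = 0.0015765896 m. 1 astronomical_unit = 1.4959787e+11 m, so 0.0015765896 m = 0.0015765896 / 1.4959787e+11 = 1.0538851e-14 astronomical_unit ≈ 1.054e-14 astronomical_unit (4 s.f.). Final answer: 1.054e-14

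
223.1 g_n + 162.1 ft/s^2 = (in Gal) 1 g_n = 9.80665 m/s^2, so 223.1 g_n = 223.1 * 9.80665 = 2187.8636 m/s^2. 1 ft/s^2 = 0.3048 m/s^2, so 162.1 ft/s^2 = 162.1 * 0.3048 = 49.40808 m/s^2. Sum: 2187.8636 + 49.40808 = 2237.2717 m/s^2. 1 Gal = 0.01 m/s^2, so 2237.2717 m/s^2 = 2237.2717 / 0.01 = 223727.17 Gal ≈ 2.237e+05 Gal (4 s.f.). Final answer: 2.237e+05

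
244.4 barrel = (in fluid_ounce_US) 1.314e+06. Check: 1 barrel = 0.15898729 m^3, so 244.4 barrel = 244.4 * 0.15898729 = 38.856495 m^3. 1 fluid_ounce_US = 2.957353e-05 m^3, so 38.856495 m^3 = 38.856495 / 2.957353e-05 = 1313894.4 fluid_ounce_US ≈ 1.314e+06 fluid_ounce_US (4 s.f.).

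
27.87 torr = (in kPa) 3.716. Check: 1 torr = 133.32237 Pa, so 27.87 torr = 27.87 * 133.32237 = 3715.6944 Pa. 1 kPa = 1000 Pa, so 3715.6944 Pa = 3715.6944 / 1000 = 3.7156944 kPa ≈ 3.716 kPa (4 s.f.).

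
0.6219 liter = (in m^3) 0.0006219. Check: 1 liter = 0.001 m^3, so 0.6219 liter = 0.6219 * 0.001 = 0.0006219 m^3. Result: 0.0006219 m^3.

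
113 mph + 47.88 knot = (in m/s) 1 mph = 0.44704 m/s, so 113 mph = 113 * 0.44704 = 50.51552 m/s. 1 knot = 0.51444444 m/s, so 47.88 knot = 47.88 * 0.51444444 = 24.6316 m/s. Sum: 50.51552 + 24.6316 = 75.14712 m/s. Result: 75.14712 m/s ≈ 75.15 m/s (4 s.f.). Final answer: 75.15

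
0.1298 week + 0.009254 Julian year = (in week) 0.6127. Check: 1 week = 604800 s, so 0.1298 week = 0.1298 * 604800 = 78503.04 s. 1 Julian year = 31557600 s, so 0.009254 Julian year = 0.009254 * 31557600 = 292034.03 s. Sum: 78503.04 + 292034.03 = 370537.07 s. 1 week = 604800 s, so 370537.07 s = 370537.07 / 604800 = 0.6126605 week ≈ 0.6127 week (4 s.f.).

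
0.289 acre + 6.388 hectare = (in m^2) 1 acre = 4046.8564 m^2, so 0.289 acre = 0.289 * 4046.8564 = 1169.5415 m^2. 1 hectare = 10000 m^2, so 6.388 hectare = 6.388 * 10000 = 63880 m^2. Sum: 1169.5415 + 63880 = 65049.542 m^2. Result: 65049.542 m^2 ≈ 6.505e+04 m^2 (4 s.f.). Final answer: 6.505e+04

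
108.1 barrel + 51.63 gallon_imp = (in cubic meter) 1 barrel = 0.15898729 m^3, so 108.1 barrel = 108.1 * 0.15898729 = 17.186527 m^3. 1 gallon_imp = 0.00454609 m^3, so 51.63 gallon_imp = 51.63 * 0.00454609 = 0.23471463 m^3. Sum: 17.186527 + 0.23471463 = 17.421241 m^3. 17.421241 m^3 = 17.421241 cubic meter ≈ 17.42 cubic meter (4 s.f.). Final answer: 17.42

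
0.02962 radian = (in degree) 1.697. Check: 0.02962 radian = 0.02962 rad. 1 degree = 0.017453293 rad, so 0.02962 rad = 0.02962 / 0.017453293 = 1.697101 degree ≈ 1.697 degree (4 s.f.).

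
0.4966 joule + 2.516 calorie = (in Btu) 0.01045. Check: 0.4966 joule = 0.4966 J. 1 calorie = 4.184 J, so 2.516 calorie = 2.516 * 4.184 = 10.526944 J. Sum: 0.4966 + 10.526944 = 11.023544 J. 1 Btu = 1055.0559 J, so 11.023544 J = 11.023544 / 1055.0559 = 0.010448304 Btu ≈ 0.01045 Btu (4 s.f.).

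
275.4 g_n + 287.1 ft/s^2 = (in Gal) 2.788e+05. Check: 1 g_n = 9.80665 m/s^2, so 275.4 g_n = 275.4 * 9.80665 = 2700.7514 m/s^2. 1 ft/s^2 = 0.3048 m/s^2, so 287.1 ft/s^2 = 287.1 * 0.3048 = 87.50808 m/s^2. Sum: 2700.7514 + 87.50808 = 2788.2595 m/s^2. 1 Gal = 0.01 m/s^2, so 2788.2595 m/s^2 = 2788.2595 / 0.01 = 278825.95 Gal ≈ 2.788e+05 Gal (4 s.f.).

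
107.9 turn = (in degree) 1 turn = 6.2831853 rad, so 107.9 turn = 107.9 * 6.2831853 = 677.95569 rad. 1 degree = 0.017453293 rad, so 677.95569 rad = 677.95569 / 0.017453293 = 38844 degree ≈ 3.884e+04 degree (4 s.f.). Final answer: 3.884e+04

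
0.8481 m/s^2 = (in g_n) 1 g_n = 9.80665 m/s^2, so 0.8481 m/s^2 = 0.8481 / 9.80665 = 0.086482132 g_n ≈ 0.08648 g_n (4 s.f.). Final answer: 0.08648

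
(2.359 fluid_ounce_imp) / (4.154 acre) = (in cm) 1 fluid_ounce_imp = 2.8413063e-05 m^3, so 2.359 fluid_ounce_imp = 2.359 * 2.8413063e-05 = 6.7026414e-05 m^3. 1 acre = 4046.8564 m^2, so 4.154 acre = 4.154 * 4046.8564 = 16810.642 m^2. Combine: 6.7026414e-05 m^3 / 16810.642 m^2 = 3.987142e-09 m. 1 cm = 0.01 m, so 3.987142e-09 m = 3.987142e-09 / 0.01 = 3.987142e-07 cm ≈ 3.987e-07 cm (4 s.f.). Final answer: 3.987e-07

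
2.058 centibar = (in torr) 1 centibar = 1000 Pa, so 2.058 centibar = 2.058 * 1000 = 2058 Pa. 1 torr = 133.32237 Pa, so 2058 Pa = 2058 / 133.32237 = 15.436269 torr ≈ 15.44 torr (4 s.f.). Final answer: 15.44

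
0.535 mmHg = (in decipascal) 713.3. Check: 1 mmHg = 133.32237 Pa, so 0.535 mmHg = 0.535 * 133.32237 = 71.327467 Pa. 1 decipascal = 0.1 Pa, so 71.327467 Pa = 71.327467 / 0.1 = 713.27467 decipascal ≈ 713.3 decipascal (4 s.f.).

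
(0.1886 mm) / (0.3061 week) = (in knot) 1 mm = 0.001 m, so 0.1886 mm = 0.1886 * 0.001 = 0.0001886 m. 1 week = 604800 s, so 0.3061 week = 0.3061 * 604800 = 185129.28 s. Combine: 0.0001886 m / 185129.28 s = 1.0187475e-09 m/s. 1 knot = 0.51444444 m/s, so 1.0187475e-09 m/s = 1.0187475e-09 / 0.51444444 = 1.9802868e-09 knot ≈ 1.98e-09 knot (4 s.f.). Final answer: 1.98e-09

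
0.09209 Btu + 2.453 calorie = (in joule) 107.4. Check: 1 Btu = 1055.0559 J, so 0.09209 Btu = 0.09209 * 1055.0559 = 97.160093 J. 1 calorie = 4.184 J, so 2.453 calorie = 2.453 * 4.184 = 10.263352 J. Sum: 97.160093 + 10.263352 = 107.42345 J. 107.42345 J = 107.42345 joule ≈ 107.4 joule (4 s.f.).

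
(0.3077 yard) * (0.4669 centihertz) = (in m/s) 0.001314. Check: 1 yard = 0.9144 m, so 0.3077 yard = 0.3077 * 0.9144 = 0.28136088 m. 1 centihertz = 0.01 Hz, so 0.4669 centihertz = 0.4669 * 0.01 = 0.004669 Hz. Combine: 0.28136088 m * 0.004669 Hz = 0.0013136739 m/s. Result: 0.0013136739 m/s ≈ 0.001314 m/s (4 s.f.).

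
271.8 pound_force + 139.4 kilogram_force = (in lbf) 1 pound_force = 4.4482216 N, so 271.8 pound_force = 271.8 * 4.4482216 = 1209.0266 N. 1 kilogram_force = 9.80665 N, so 139.4 kilogram_force = 139.4 * 9.80665 = 1367.047 N. Sum: 1209.0266 + 1367.047 = 2576.0736 N. 1 lbf = 4.4482216 N, so 2576.0736 N = 2576.0736 / 4.4482216 = 579.12439 lbf ≈ 579.1 lbf (4 s.f.). Final answer: 579.1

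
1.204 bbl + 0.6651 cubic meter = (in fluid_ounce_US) 1 bbl = 0.15898729 m^3, so 1.204 bbl = 1.204 * 0.15898729 = 0.1914207 m^3. 0.6651 cubic meter = 0.6651 m^3. Sum: 0.1914207 + 0.6651 = 0.8565207 m^3. 1 fluid_ounce_US = 2.957353e-05 m^3, so 0.8565207 m^3 = 0.8565207 / 2.957353e-05 = 28962.41 fluid_ounce_US ≈ 2.896e+04 fluid_ounce_US (4 s.f.). Final answer: 2.896e+04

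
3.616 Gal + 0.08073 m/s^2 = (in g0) 1 Gal = 0.01 m/s^2, so 3.616 Gal = 3.616 * 0.01 = 0.03616 m/s^2. 0.08073 m/s^2 is already in m/s^2. Sum: 0.03616 + 0.08073 = 0.11689 m/s^2. 1 g0 = 9.80665 m/s^2, so 0.11689 m/s^2 = 0.11689 / 9.80665 = 0.011919463 g0 ≈ 0.01192 g0 (4 s.f.). Final answer: 0.01192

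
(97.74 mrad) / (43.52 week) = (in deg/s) 2.128e-07. Check: 1 mrad = 0.001 rad, so 97.74 mrad = 97.74 * 0.001 = 0.09774 rad. 1 week = 604800 s, so 43.52 week = 43.52 * 604800 = 26320896 s. Combine: 0.09774 rad / 26320896 s = 3.7133994e-09 rad/s. 1 deg/s = 0.017453293 rad/s, so 3.7133994e-09 rad/s = 3.7133994e-09 / 0.017453293 = 2.1276211e-07 deg/s ≈ 2.128e-07 deg/s (4 s.f.).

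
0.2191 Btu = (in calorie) 55.25. Check: 1 Btu = 1055.0559 J, so 0.2191 Btu = 0.2191 * 1055.0559 = 231.16274 J. 1 calorie = 4.184 J, so 231.16274 J = 231.16274 / 4.184 = 55.24922 calorie ≈ 55.25 calorie (4 s.f.).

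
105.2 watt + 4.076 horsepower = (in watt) 3145. Check: 105.2 watt = 105.2 W. 1 horsepower = 745.69987 W, so 4.076 horsepower = 4.076 * 745.69987 = 3039.4727 W. Sum: 105.2 + 3039.4727 = 3144.6727 W. 3144.6727 W = 3144.6727 watt ≈ 3145 watt (4 s.f.).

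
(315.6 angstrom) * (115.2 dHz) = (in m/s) 1 angstrom = 1e-10 m, so 315.6 angstrom = 315.6 * 1e-10 = 3.156e-08 m. 1 dHz = 0.1 Hz, so 115.2 dHz = 115.2 * 0.1 = 11.52 Hz. Combine: 3.156e-08 m * 11.52 Hz = 3.635712e-07 m/s. Result: 3.635712e-07 m/s ≈ 3.636e-07 m/s (4 s.f.). Final answer: 3.636e-07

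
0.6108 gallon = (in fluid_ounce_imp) 81.38. Check: 1 gallon = 0.0037854118 m^3, so 0.6108 gallon = 0.6108 * 0.0037854118 = 0.0023121295 m^3. 1 fluid_ounce_imp = 2.8413063e-05 m^3, so 0.0023121295 m^3 = 0.0023121295 / 2.8413063e-05 = 81.375583 fluid_ounce_imp ≈ 81.38 fluid_ounce_imp (4 s.f.).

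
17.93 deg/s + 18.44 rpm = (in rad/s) 2.244. Check: 1 deg/s = 0.017453293 rad/s, so 17.93 deg/s = 17.93 * 0.017453293 = 0.31293753 rad/s. 1 rpm = 0.10471976 rad/s, so 18.44 rpm = 18.44 * 0.10471976 = 1.9310323 rad/s. Sum: 0.31293753 + 1.9310323 = 2.2439698 rad/s. Result: 2.2439698 rad/s ≈ 2.244 rad/s (4 s.f.).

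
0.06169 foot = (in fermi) 1 foot = 0.3048 m, so 0.06169 foot = 0.06169 * 0.3048 = 0.018803112 m. 1 fermi = 1e-15 m, so 0.018803112 m = 0.018803112 / 1e-15 = 1.8803112e+13 fermi ≈ 1.88e+13 fermi (4 s.f.). Final answer: 1.88e+13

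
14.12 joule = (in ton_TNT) 3.375e-09. Check: 14.12 joule = 14.12 J. 1 ton_TNT = 4.184e+09 J, so 14.12 J = 14.12 / 4.184e+09 = 3.374761e-09 ton_TNT ≈ 3.375e-09 ton_TNT (4 s.f.).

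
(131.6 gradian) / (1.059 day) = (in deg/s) 0.001294. Check: 1 gradian = 0.015707963 rad, so 131.6 gradian = 131.6 * 0.015707963 = 2.067168 rad. 1 day = 86400 s, so 1.059 day = 1.059 * 86400 = 91497.6 s. Combine: 2.067168 rad / 91497.6 s = 2.2592592e-05 rad/s. 1 deg/s = 0.017453293 rad/s, so 2.2592592e-05 rad/s = 2.2592592e-05 / 0.017453293 = 0.0012944602 deg/s ≈ 0.001294 deg/s (4 s.f.).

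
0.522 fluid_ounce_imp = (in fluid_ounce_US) 0.5015. Check: 1 fluid_ounce_imp = 2.8413063e-05 m^3, so 0.522 fluid_ounce_imp = 0.522 * 2.8413063e-05 = 1.4831619e-05 m^3. 1 fluid_ounce_US = 2.957353e-05 m^3, so 1.4831619e-05 m^3 = 1.4831619e-05 / 2.957353e-05 = 0.50151669 fluid_ounce_US ≈ 0.5015 fluid_ounce_US (4 s.f.).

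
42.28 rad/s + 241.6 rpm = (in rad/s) 42.28 rad/s is already in rad/s. 1 rpm = 0.10471976 rad/s, so 241.6 rpm = 241.6 * 0.10471976 = 25.300293 rad/s. Sum: 42.28 + 25.300293 = 67.580293 rad/s. Result: 67.580293 rad/s ≈ 67.58 rad/s (4 s.f.). Final answer: 67.58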